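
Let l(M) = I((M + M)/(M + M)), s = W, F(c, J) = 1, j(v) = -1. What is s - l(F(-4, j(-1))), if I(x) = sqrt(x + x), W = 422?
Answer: 422 - sqrt(2) ≈ 420.59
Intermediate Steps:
I(x) = sqrt(2)*sqrt(x) (I(x) = sqrt(2*x) = sqrt(2)*sqrt(x))
s = 422
l(M) = sqrt(2) (l(M) = sqrt(2)*sqrt((M + M)/(M + M)) = sqrt(2)*sqrt((2*M)/((2*M))) = sqrt(2)*sqrt((2*M)*(1/(2*M))) = sqrt(2)*sqrt(1) = sqrt(2)*1 = sqrt(2))
s - l(F(-4, j(-1))) = 422 - sqrt(2)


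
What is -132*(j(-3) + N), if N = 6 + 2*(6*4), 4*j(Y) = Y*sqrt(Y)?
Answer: -7128 + 99*I*sqrt(3) ≈ -7128.0 + 171.47*I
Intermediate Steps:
j(Y) = Y**(3/2)/4 (j(Y) = (Y*sqrt(Y))/4 = Y**(3/2)/4)
N = 54 (N = 6 + 2*24 = 6 + 48 = 54)
-132*(j(-3) + N) = -132*((-3)**(3/2)/4 + 54) = -132*((-3*I*sqrt(3))/4 + 54) = -132*(-3*I*sqrt(3)/4 + 54) = -132*(54 - 3*I*sqrt(3)/4) = -7128 + 99*I*sqrt(3)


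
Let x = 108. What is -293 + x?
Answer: -185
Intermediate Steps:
-293 + x = -293 + 108 = -185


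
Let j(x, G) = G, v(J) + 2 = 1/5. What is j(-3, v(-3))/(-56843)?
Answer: 9/284215 ≈ 3.1666e-5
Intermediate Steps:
v(J) = -9/5 (v(J) = -2 + 1/5 = -9/5)
j(-3, v(-3))/(-56843) = -9/5/(-56843) = -9/5*(-1/56843) = 9/284215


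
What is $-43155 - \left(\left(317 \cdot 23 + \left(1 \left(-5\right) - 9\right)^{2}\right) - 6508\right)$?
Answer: $-44134$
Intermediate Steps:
$-43155 - \left(\left(317 \cdot 23 + \left(1 \left(-5\right) - 9\right)^{2}\right) - 6508\right) = -43155 - \left(\left(7291 + \left(-5 - 9\right)^{2}\right) - 6508\right) = -43155 - \left(\left(7291 + \left(-14\right)^{2}\right) - 6508\right) = -43155 - \left(\left(7291 + 196\right) - 6508\right) = -43155 - \left(7487 - 6508\right) = -43155 - 979 = -44134$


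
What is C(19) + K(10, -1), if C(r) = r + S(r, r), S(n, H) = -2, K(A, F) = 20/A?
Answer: 19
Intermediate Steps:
C(r) = -2 + r (C(r) = r - 2 = -2 + r)
C(19) + K(10, -1) = (-2 + 19) + 20/10 = 17 + 20*(1/10) = 17 + 2 = 19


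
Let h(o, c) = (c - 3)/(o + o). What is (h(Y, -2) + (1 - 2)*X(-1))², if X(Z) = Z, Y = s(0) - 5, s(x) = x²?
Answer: 9/4 ≈ 2.2500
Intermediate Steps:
Y = -5 (Y = 0² - 5 = 0 - 5 = -5)
h(o, c) = (-3 + c)/(2*o) (h(o, c) = (-3 + c)/((2*o)) = (-3 + c)*(1/(2*o)) = (-3 + c)/(2*o))
(h(Y, -2) + (1 - 2)*X(-1))² = ((½)*(-3 - 2)/(-5) + (1 - 2)*(-1))² = ((½)*(-⅕)*(-5) - 1*(-1))² = (½ + 1)² = (3/2)² = 9/4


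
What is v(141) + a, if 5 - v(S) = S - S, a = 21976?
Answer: 21981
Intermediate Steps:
v(S) = 5 (v(S) = 5 - (S - S) = 5 - 1*0 = 5 + 0 = 5)
v(141) + a = 5 + 21976 = 21981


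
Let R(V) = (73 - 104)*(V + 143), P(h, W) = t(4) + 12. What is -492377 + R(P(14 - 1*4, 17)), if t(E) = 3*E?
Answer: -497554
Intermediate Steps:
P(h, W) = 24 (P(h, W) = 3*4 + 12 = 12 + 12 = 24)
R(V) = -4433 - 31*V (R(V) = -31*(143 + V) = -4433 - 31*V)
-492377 + R(P(14 - 1*4, 17)) = -492377 + (-4433 - 31*24) = -492377 + (-4433 - 744) = -492377 - 5177 = -497554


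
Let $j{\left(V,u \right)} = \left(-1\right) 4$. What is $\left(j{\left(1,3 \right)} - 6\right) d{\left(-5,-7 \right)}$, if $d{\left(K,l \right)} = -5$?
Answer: $50$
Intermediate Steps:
$j{\left(V,u \right)} = -4$
$\left(j{\left(1,3 \right)} - 6\right) d{\left(-5,-7 \right)} = \left(-4 - 6\right) \left(-5\right) = \left(-10\right) \left(-5\right) = 50$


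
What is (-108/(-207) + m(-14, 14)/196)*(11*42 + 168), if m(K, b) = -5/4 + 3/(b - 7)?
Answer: 2939715/9016 ≈ 326.06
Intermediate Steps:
m(K, b) = -5/4 + 3/(-7 + b) (m(K, b) = -5*¼ + 3/(-7 + b) = -5/4 + 3/(-7 + b))
(-108/(-207) + m(-14, 14)/196)*(11*42 + 168) = (-108/(-207) + ((47 - 5*14)/(4*(-7 + 14)))/196)*(11*42 + 168) = (-108*(-1/207) + ((¼)*(47 - 70)/7)*(1/196))*(462 + 168) = (12/23 + ((¼)*(⅐)*(-23))*(1/196))*630 = (12/23 - 23/28*1/196)*630 = (12/23 - 23/5488)*630 = (65327/126224)*630 = 2939715/9016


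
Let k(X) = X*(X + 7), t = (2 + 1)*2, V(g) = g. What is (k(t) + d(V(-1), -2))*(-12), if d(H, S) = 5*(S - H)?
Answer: -876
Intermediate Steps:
d(H, S) = -5*H + 5*S
t = 6 (t = 3*2 = 6)
k(X) = X*(7 + X)
(k(t) + d(V(-1), -2))*(-12) = (6*(7 + 6) + (-5*(-1) + 5*(-2)))*(-12) = (6*13 + (5 - 10))*(-12) = (78 - 5)*(-12) = 73*(-12) = -876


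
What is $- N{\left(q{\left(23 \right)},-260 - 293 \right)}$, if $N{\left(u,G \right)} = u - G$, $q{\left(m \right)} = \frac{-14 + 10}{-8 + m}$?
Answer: $- \frac{8291}{15} \approx -552.73$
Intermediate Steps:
$q{\left(m \right)} = - \frac{4}{-8 + m}$
$- N{\left(q{\left(23 \right)},-260 - 293 \right)} = - (- \frac{4}{-8 + 23} - \left(-260 - 293\right)) = - (- \frac{4}{15} - -553) = - (\left(-4\right) \frac{1}{15} + 553) = - (- \frac{4}{15} + 553) = \left(-1\right) \frac{8291}{15} = - \frac{8291}{15}$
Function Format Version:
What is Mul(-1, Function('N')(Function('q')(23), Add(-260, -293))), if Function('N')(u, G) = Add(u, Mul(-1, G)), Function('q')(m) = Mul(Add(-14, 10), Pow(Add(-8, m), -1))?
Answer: Rational(-8291, 15) ≈ -552.73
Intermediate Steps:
Function('q')(m) = Mul(-4, Pow(Add(-8, m), -1))
Mul(-1, Function('N')(Function('q')(23), Add(-260, -293))) = Mul(-1, Add(Mul(-4, Pow(Add(-8, 23), -1)), Mul(-1, Add(-260, -293)))) = Mul(-1, Add(Mul(-4, Pow(15, -1)), Mul(-1, -553))) = Mul(-1, Add(Mul(-4, Rational(1, 15)), 553)) = Mul(-1, Add(Rational(-4, 15), 553)) = Mul(-1, Rational(8291, 15)) = Rational(-8291, 15)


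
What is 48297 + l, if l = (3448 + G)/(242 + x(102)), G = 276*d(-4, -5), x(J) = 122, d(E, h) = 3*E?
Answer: 4395061/91 ≈ 48297.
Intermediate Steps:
G = -3312 (G = 276*(3*(-4)) = 276*(-12) = -3312)
l = 34/91 (l = (3448 - 3312)/(242 + 122) = 136/364 = 136*(1/364) = 34/91 ≈ 0.37363)
48297 + l = 48297 + 34/91 = 4395061/91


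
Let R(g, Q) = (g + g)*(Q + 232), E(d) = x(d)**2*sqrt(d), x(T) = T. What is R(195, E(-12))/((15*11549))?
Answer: 6032/11549 + 7488*I*sqrt(3)/11549 ≈ 0.5223 + 1.123*I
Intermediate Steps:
E(d) = d**(5/2) (E(d) = d**2*sqrt(d) = d**(5/2))
R(g, Q) = 2*g*(232 + Q) (R(g, Q) = (2*g)*(232 + Q) = 2*g*(232 + Q))
R(195, E(-12))/((15*11549)) = (2*195*(232 + (-12)**(5/2)))/((15*11549)) = (2*195*(232 + 288*I*sqrt(3)))/173235 = (90480 + 112320*I*sqrt(3))*(1/173235) = 6032/11549 + 7488*I*sqrt(3)/11549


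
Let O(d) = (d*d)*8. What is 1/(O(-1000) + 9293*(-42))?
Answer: 1/7609694 ≈ 1.3141e-7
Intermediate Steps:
O(d) = 8*d² (O(d) = d²*8 = 8*d²)
1/(O(-1000) + 9293*(-42)) = 1/(8*(-1000)² + 9293*(-42)) = 1/(8*1000000 - 390306) = 1/(8000000 - 390306) = 1/7609694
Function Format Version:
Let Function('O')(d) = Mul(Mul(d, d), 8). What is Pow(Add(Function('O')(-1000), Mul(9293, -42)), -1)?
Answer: Rational(1, 7609694) ≈ 1.3141e-7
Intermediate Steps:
Function('O')(d) = Mul(8, Pow(d, 2)) (Function('O')(d) = Mul(Pow(d, 2), 8) = Mul(8, Pow(d, 2)))
Pow(Add(Function('O')(-1000), Mul(9293, -42)), -1) = Pow(Add(Mul(8, Pow(-1000, 2)), Mul(9293, -42)), -1) = Pow(Add(Mul(8, 1000000), -390306), -1) = Pow(Add(8000000, -390306), -1) = Pow(7609694, -1) = Rational(1, 7609694)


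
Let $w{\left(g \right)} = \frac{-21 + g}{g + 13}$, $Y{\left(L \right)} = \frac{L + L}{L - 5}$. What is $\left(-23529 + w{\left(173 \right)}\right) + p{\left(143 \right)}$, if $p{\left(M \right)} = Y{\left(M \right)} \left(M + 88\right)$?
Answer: $- \frac{49302760}{2139} \approx -23049.0$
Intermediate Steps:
$Y{\left(L \right)} = \frac{2 L}{-5 + L}$
$w{\left(g \right)} = \frac{-21 + g}{13 + g}$
$p{\left(M \right)} = \frac{2 M \left(88 + M\right)}{-5 + M}$ ($p{\left(M \right)} = \frac{2 M}{-5 + M} \left(M + 88\right) = \frac{2 M}{-5 + M} \left(88 + M\right) = \frac{2 M \left(88 + M\right)}{-5 + M}$)
$\left(-23529 + w{\left(173 \right)}\right) + p{\left(143 \right)} = \left(-23529 + \frac{-21 + 173}{13 + 173}\right) + 2 \cdot 143 \frac{1}{-5 + 143} \left(88 + 143\right) = \left(-23529 + \frac{1}{186} \cdot 152\right) + 2 \cdot 143 \cdot \frac{1}{138} \cdot 231 = \left(-23529 + \frac{76}{93}\right) + \frac{11011}{23} = - \frac{2188121}{93} + \frac{11011}{23} = - \frac{49302760}{2139}$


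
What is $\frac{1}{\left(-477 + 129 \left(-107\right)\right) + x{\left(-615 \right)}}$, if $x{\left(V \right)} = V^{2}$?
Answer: $\frac{1}{363945} \approx 2.7477 \cdot 10^{-6}$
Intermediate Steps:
$\frac{1}{\left(-477 + 129 \left(-107\right)\right) + x{\left(-615 \right)}} = \frac{1}{\left(-477 + 129 \left(-107\right)\right) + \left(-615\right)^{2}} = \frac{1}{\left(-477 - 13803\right) + 378225} = \frac{1}{-14280 + 378225} = \frac{1}{363945}$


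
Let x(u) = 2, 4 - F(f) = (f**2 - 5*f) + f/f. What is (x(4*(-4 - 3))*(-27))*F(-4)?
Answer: 1782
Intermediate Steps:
F(f) = 3 - f**2 + 5*f (F(f) = 4 - ((f**2 - 5*f) + f/f) = 4 - ((f**2 - 5*f) + 1) = 4 - (1 + f**2 - 5*f) = 4 + (-1 - f**2 + 5*f) = 3 - f**2 + 5*f)
(x(4*(-4 - 3))*(-27))*F(-4) = (2*(-27))*(3 - 1*(-4)**2 + 5*(-4)) = -54*(3 - 1*16 - 20) = -54*(3 - 16 - 20) = -54*(-33) = 1782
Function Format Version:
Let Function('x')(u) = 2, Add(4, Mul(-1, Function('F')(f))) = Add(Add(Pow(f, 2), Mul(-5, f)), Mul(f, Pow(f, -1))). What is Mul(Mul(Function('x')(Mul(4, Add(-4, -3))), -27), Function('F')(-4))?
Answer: 1782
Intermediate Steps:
Function('F')(f) = Add(3, Mul(-1, Pow(f, 2)), Mul(5, f)) (Function('F')(f) = Add(4, Mul(-1, Add(Add(Pow(f, 2), Mul(-5, f)), Mul(f, Pow(f, -1))))) = Add(4, Mul(-1, Add(Add(Pow(f, 2), Mul(-5, f)), 1))) = Add(4, Mul(-1, Add(1, Pow(f, 2), Mul(-5, f)))) = Add(4, Add(-1, Mul(-1, Pow(f, 2)), Mul(5, f))) = Add(3, Mul(-1, Pow(f, 2)), Mul(5, f)))
Mul(Mul(Function('x')(Mul(4, Add(-4, -3))), -27), Function('F')(-4)) = Mul(Mul(2, -27), Add(3, Mul(-1, Pow(-4, 2)), Mul(5, -4))) = Mul(-54, Add(3, Mul(-1, 16), -20)) = Mul(-54, Add(3, -16, -20)) = Mul(-54, -33) = 1782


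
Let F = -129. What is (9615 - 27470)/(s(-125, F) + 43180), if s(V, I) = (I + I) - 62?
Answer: -3571/8572 ≈ -0.41659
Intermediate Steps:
s(V, I) = -62 + 2*I (s(V, I) = 2*I - 62 = -62 + 2*I)
(9615 - 27470)/(s(-125, F) + 43180) = (9615 - 27470)/((-62 + 2*(-129)) + 43180) = -17855/((-62 - 258) + 43180) = -17855/(-320 + 43180) = -17855/42860 = -17855*1/42860 = -3571/8572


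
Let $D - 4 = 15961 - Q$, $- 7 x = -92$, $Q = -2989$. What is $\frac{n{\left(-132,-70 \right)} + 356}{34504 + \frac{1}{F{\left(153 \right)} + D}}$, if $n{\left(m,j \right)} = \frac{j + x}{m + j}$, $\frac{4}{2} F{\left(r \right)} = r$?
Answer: $\frac{9587223351}{928472519422} \approx 0.010326$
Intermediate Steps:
$F{\left(r \right)} = \frac{r}{2}$
$x = \frac{92}{7}$ ($x = \left(- \frac{1}{7}\right) \left(-92\right) = \frac{92}{7} \approx 13.143$)
$D = 18954$ ($D = 4 + \left(15961 - -2989\right) = 4 + \left(15961 + 2989\right) = 4 + 18950 = 18954$)
$n{\left(m,j \right)} = \frac{\frac{92}{7} + j}{j + m}$ ($n{\left(m,j \right)} = \frac{j + \frac{92}{7}}{m + j} = \frac{\frac{92}{7} + j}{j + m}$)
$\frac{n{\left(-132,-70 \right)} + 356}{34504 + \frac{1}{F{\left(153 \right)} + D}} = \frac{\frac{\frac{92}{7} - 70}{-70 - 132} + 356}{34504 + \frac{1}{\frac{1}{2} \cdot 153 + 18954}} = \frac{\frac{1}{-202} \left(- \frac{398}{7}\right) + 356}{34504 + \frac{1}{\frac{153}{2} + 18954}} = \frac{\left(- \frac{1}{202}\right) \left(- \frac{398}{7}\right) + 356}{34504 + \frac{1}{\frac{38061}{2}}} = \frac{\frac{199}{707} + 356}{34504 + \frac{2}{38061}} = \frac{251891}{707 \cdot \frac{1313256746}{38061}} = \frac{251891}{707} \cdot \frac{38061}{1313256746} = \frac{9587223351}{928472519422}$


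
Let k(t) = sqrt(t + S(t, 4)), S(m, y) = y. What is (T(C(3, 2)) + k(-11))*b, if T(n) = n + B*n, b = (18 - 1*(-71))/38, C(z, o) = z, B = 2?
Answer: 801/38 + 89*I*sqrt(7)/38 ≈ 21.079 + 6.1966*I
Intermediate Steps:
b = 89/38 (b = (18 + 71)*(1/38) = 89*(1/38) = 89/38 ≈ 2.3421)
T(n) = 3*n (T(n) = n + 2*n = 3*n)
k(t) = sqrt(4 + t) (k(t) = sqrt(t + 4) = sqrt(4 + t))
(T(C(3, 2)) + k(-11))*b = (3*3 + sqrt(4 - 11))*(89/38) = (9 + sqrt(-7))*(89/38) = (9 + I*sqrt(7))*(89/38) = 801/38 + 89*I*sqrt(7)/38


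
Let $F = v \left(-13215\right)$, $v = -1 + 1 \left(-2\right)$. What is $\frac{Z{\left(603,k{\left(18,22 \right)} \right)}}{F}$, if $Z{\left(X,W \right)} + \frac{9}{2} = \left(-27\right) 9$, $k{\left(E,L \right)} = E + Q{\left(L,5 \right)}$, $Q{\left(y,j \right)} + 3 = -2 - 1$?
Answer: $- \frac{11}{1762} \approx -0.0062429$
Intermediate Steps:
$v = -3$ ($v = -1 - 2 = -3$)
$Q{\left(y,j \right)} = -6$ ($Q{\left(y,j \right)} = -3 - 3 = -6$)
$k{\left(E,L \right)} = -6 + E$ ($k{\left(E,L \right)} = E - 6 = -6 + E$)
$Z{\left(X,W \right)} = - \frac{495}{2}$ ($Z{\left(X,W \right)} = - \frac{9}{2} - 243 = - \frac{495}{2}$)
$F = 39645$ ($F = \left(-3\right) \left(-13215\right) = 39645$)
$\frac{Z{\left(603,k{\left(18,22 \right)} \right)}}{F} = - \frac{495}{2 \cdot 39645} = \left(- \frac{495}{2}\right) \frac{1}{39645} = - \frac{11}{1762}$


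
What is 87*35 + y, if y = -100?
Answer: 2945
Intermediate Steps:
87*35 + y = 87*35 - 100 = 3045 - 100 = 2945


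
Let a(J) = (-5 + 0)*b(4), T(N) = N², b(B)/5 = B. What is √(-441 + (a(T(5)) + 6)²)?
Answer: √8395 ≈ 91.624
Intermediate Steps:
b(B) = 5*B
a(J) = -100 (a(J) = (-5 + 0)*(5*4) = -5*20 = -100)
√(-441 + (a(T(5)) + 6)²) = √(-441 + (-100 + 6)²) = √(-441 + (-94)²) = √(-441 + 8836) = √8395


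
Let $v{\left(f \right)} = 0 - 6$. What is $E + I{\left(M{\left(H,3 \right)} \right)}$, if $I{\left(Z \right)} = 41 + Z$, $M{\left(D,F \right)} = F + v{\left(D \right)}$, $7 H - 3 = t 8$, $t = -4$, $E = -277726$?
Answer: $-277688$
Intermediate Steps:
$v{\left(f \right)} = -6$ ($v{\left(f \right)} = 0 - 6 = -6$)
$H = - \frac{29}{7}$ ($H = \frac{3}{7} + \frac{\left(-4\right) 8}{7} = \frac{3}{7} + \frac{1}{7} \left(-32\right) = \frac{3}{7} - \frac{32}{7} = - \frac{29}{7} \approx -4.1429$)
$M{\left(D,F \right)} = -6 + F$ ($M{\left(D,F \right)} = F - 6 = -6 + F$)
$E + I{\left(M{\left(H,3 \right)} \right)} = -277726 + \left(41 + \left(-6 + 3\right)\right) = -277726 + \left(41 - 3\right) = -277726 + 38 = -277688$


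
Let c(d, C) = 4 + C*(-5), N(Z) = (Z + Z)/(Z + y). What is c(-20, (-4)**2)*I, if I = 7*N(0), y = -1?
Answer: 0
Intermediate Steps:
N(Z) = 2*Z/(-1 + Z) (N(Z) = (Z + Z)/(Z - 1) = (2*Z)/(-1 + Z) = 2*Z/(-1 + Z))
c(d, C) = 4 - 5*C
I = 0 (I = 7*(2*0/(-1 + 0)) = 7*(2*0/(-1)) = 7*(2*0*(-1)) = 7*0 = 0)
c(-20, (-4)**2)*I = (4 - 5*(-4)**2)*0 = (4 - 5*16)*0 = (4 - 80)*0 = -76*0 = 0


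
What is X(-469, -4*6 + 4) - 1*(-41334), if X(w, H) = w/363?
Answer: 15003773/363 ≈ 41333.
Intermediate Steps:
X(w, H) = w/363 (X(w, H) = w*(1/363) = w/363)
X(-469, -4*6 + 4) - 1*(-41334) = (1/363)*(-469) - 1*(-41334) = -469/363 + 41334 = 15003773/363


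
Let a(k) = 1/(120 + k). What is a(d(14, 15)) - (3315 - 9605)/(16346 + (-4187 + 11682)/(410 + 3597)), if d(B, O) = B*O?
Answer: 8382835817/21616952610 ≈ 0.38779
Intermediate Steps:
a(d(14, 15)) - (3315 - 9605)/(16346 + (-4187 + 11682)/(410 + 3597)) = 1/(120 + 14*15) - (3315 - 9605)/(16346 + (-4187 + 11682)/(410 + 3597)) = 1/(120 + 210) - (-6290)/(16346 + 7495/4007) = 1/330 - (-6290)/(16346 + 7495*(1/4007)) = 1/330 - (-6290)/(16346 + 7495/4007) = 1/330 - (-6290)/65505917/4007 = 1/330 - (-6290)*4007/65505917 = 1/330 - 1*(-25204030/65505917) = 1/330 + 25204030/65505917 = 8382835817/21616952610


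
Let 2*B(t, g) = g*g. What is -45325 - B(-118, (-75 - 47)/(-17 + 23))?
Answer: -819571/18 ≈ -45532.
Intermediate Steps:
B(t, g) = g**2/2 (B(t, g) = (g*g)/2 = g**2/2)
-45325 - B(-118, (-75 - 47)/(-17 + 23)) = -45325 - ((-75 - 47)/(-17 + 23))**2/2 = -45325 - (-122/6)**2/2 = -45325 - (-122*1/6)**2/2 = -45325 - (-61/3)**2/2 = -45325 - 3721/(2*9) = -45325 - 1*3721/18 = -45325 - 3721/18 = -819571/18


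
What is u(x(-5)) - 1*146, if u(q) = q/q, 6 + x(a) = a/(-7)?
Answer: -145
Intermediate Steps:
x(a) = -6 - a/7 (x(a) = -6 + a/(-7) = -6 + a*(-⅐) = -6 - a/7)
u(q) = 1
u(x(-5)) - 1*146 = 1 - 1*146 = 1 - 146 = -145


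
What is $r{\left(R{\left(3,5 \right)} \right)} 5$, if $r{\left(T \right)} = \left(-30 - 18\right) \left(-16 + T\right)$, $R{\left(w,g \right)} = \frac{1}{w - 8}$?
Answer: $3888$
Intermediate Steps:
$R{\left(w,g \right)} = \frac{1}{-8 + w}$
$r{\left(T \right)} = 768 - 48 T$ ($r{\left(T \right)} = - 48 \left(-16 + T\right) = 768 - 48 T$)
$r{\left(R{\left(3,5 \right)} \right)} 5 = \left(768 - \frac{48}{-8 + 3}\right) 5 = \left(768 - \frac{48}{-5}\right) 5 = \left(768 - - \frac{48}{5}\right) 5 = \left(768 + \frac{48}{5}\right) 5 = \frac{3888}{5} \cdot 5 = 3888$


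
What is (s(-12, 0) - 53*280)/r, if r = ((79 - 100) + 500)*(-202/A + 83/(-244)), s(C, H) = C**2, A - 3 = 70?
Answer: 261765152/26511213 ≈ 9.8737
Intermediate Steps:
A = 73 (A = 3 + 70 = 73)
r = -26511213/17812 (r = ((79 - 100) + 500)*(-202/73 + 83/(-244)) = (-21 + 500)*(-202*1/73 + 83*(-1/244)) = 479*(-202/73 - 83/244) = 479*(-55347/17812) = -26511213/17812 ≈ -1488.4)
(s(-12, 0) - 53*280)/r = ((-12)**2 - 53*280)/(-26511213/17812) = (144 - 14840)*(-17812/26511213) = -14696*(-17812/26511213) = 261765152/26511213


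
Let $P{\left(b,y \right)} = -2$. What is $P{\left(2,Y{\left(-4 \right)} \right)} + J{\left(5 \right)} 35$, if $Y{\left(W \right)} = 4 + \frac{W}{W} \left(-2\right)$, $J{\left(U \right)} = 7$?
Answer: $243$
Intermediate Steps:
$Y{\left(W \right)} = 2$ ($Y{\left(W \right)} = 4 + 1 \left(-2\right) = 4 - 2 = 2$)
$P{\left(2,Y{\left(-4 \right)} \right)} + J{\left(5 \right)} 35 = -2 + 7 \cdot 35 = -2 + 245 = 243$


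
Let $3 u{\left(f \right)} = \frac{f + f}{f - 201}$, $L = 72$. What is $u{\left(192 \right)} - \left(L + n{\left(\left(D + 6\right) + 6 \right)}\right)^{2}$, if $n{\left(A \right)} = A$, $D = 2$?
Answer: $- \frac{66692}{9} \approx -7410.2$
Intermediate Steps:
$u{\left(f \right)} = \frac{2 f}{3 \left(-201 + f\right)}$ ($u{\left(f \right)} = \frac{\left(f + f\right) \frac{1}{f - 201}}{3} = \frac{2 f \frac{1}{-201 + f}}{3} = \frac{2 f}{3 \left(-201 + f\right)}$)
$u{\left(192 \right)} - \left(L + n{\left(\left(D + 6\right) + 6 \right)}\right)^{2} = \frac{2}{3} \cdot 192 \frac{1}{-201 + 192} - \left(72 + \left(\left(2 + 6\right) + 6\right)\right)^{2} = \frac{2}{3} \cdot 192 \frac{1}{-9} - \left(72 + \left(8 + 6\right)\right)^{2} = \frac{2}{3} \cdot 192 \left(- \frac{1}{9}\right) - \left(72 + 14\right)^{2} = - \frac{128}{9} - 86^{2} = - \frac{128}{9} - 7396 = - \frac{66692}{9}$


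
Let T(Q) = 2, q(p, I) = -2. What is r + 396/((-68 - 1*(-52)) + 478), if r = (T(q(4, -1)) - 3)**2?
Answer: 13/7 ≈ 1.8571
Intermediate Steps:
r = 1 (r = (2 - 3)**2 = (-1)**2 = 1)
r + 396/((-68 - 1*(-52)) + 478) = 1 + 396/((-68 - 1*(-52)) + 478) = 1 + 396/((-68 + 52) + 478) = 1 + 396/(-16 + 478) = 1 + 396/462 = 1 + 396*(1/462) = 1 + 6/7 = 13/7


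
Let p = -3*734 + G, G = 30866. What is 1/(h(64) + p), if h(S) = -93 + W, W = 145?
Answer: 1/28716 ≈ 3.4824e-5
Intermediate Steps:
h(S) = 52 (h(S) = -93 + 145 = 52)
p = 28664 (p = -3*734 + 30866 = -2202 + 30866 = 28664)
1/(h(64) + p) = 1/(52 + 28664) = 1/28716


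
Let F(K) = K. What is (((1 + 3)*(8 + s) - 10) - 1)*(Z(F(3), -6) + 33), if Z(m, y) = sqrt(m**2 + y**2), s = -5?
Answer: 33 + 3*sqrt(5) ≈ 39.708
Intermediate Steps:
(((1 + 3)*(8 + s) - 10) - 1)*(Z(F(3), -6) + 33) = (((1 + 3)*(8 - 5) - 10) - 1)*(sqrt(3**2 + (-6)**2) + 33) = ((4*3 - 10) - 1)*(sqrt(9 + 36) + 33) = ((12 - 10) - 1)*(sqrt(45) + 33) = (2 - 1)*(3*sqrt(5) + 33) = 1*(33 + 3*sqrt(5)) = 33 + 3*sqrt(5)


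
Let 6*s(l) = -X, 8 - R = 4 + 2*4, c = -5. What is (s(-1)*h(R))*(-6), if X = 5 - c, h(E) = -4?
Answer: -40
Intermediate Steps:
R = -4 (R = 8 - (4 + 2*4) = 8 - (4 + 8) = 8 - 1*12 = 8 - 12 = -4)
X = 10 (X = 5 - 1*(-5) = 5 + 5 = 10)
s(l) = -5/3 (s(l) = (-1*10)/6 = (1/6)*(-10) = -5/3)
(s(-1)*h(R))*(-6) = -5/3*(-4)*(-6) = (20/3)*(-6) = -40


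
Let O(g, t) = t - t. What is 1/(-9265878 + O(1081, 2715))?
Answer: -1/9265878 ≈ -1.0792e-7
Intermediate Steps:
O(g, t) = 0
1/(-9265878 + O(1081, 2715)) = 1/(-9265878 + 0) = 1/(-9265878) = -1/9265878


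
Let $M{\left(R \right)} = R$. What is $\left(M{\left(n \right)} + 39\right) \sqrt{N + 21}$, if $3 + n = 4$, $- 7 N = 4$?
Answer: $\frac{40 \sqrt{1001}}{7} \approx 180.79$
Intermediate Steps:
$N = - \frac{4}{7}$ ($N = \left(- \frac{1}{7}\right) 4 = - \frac{4}{7} \approx -0.57143$)
$n = 1$ ($n = -3 + 4 = 1$)
$\left(M{\left(n \right)} + 39\right) \sqrt{N + 21} = \left(1 + 39\right) \sqrt{- \frac{4}{7} + 21} = 40 \sqrt{\frac{143}{7}} = 40 \frac{\sqrt{1001}}{7} = \frac{40 \sqrt{1001}}{7}$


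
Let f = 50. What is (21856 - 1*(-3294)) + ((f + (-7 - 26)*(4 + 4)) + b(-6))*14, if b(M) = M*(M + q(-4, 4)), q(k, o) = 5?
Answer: 22238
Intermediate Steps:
b(M) = M*(5 + M) (b(M) = M*(M + 5) = M*(5 + M))
(21856 - 1*(-3294)) + ((f + (-7 - 26)*(4 + 4)) + b(-6))*14 = (21856 - 1*(-3294)) + ((50 + (-7 - 26)*(4 + 4)) - 6*(5 - 6))*14 = (21856 + 3294) + ((50 - 33*8) - 6*(-1))*14 = 25150 + ((50 - 264) + 6)*14 = 25150 + (-214 + 6)*14 = 25150 - 208*14 = 25150 - 2912 = 22238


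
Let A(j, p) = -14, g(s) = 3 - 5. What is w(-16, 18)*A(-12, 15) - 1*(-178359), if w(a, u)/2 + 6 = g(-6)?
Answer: 178583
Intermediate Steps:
g(s) = -2
w(a, u) = -16 (w(a, u) = -12 + 2*(-2) = -12 - 4 = -16)
w(-16, 18)*A(-12, 15) - 1*(-178359) = -16*(-14) - 1*(-178359) = 224 + 178359 = 178583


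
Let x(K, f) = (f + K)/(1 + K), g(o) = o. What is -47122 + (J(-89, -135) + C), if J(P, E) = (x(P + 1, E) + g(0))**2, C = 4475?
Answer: -322745414/7569 ≈ -42640.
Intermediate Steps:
x(K, f) = (K + f)/(1 + K)
J(P, E) = (1 + E + P)**2/(2 + P)**2 (J(P, E) = (((P + 1) + E)/(1 + (P + 1)) + 0)**2 = (((1 + P) + E)/(1 + (1 + P)) + 0)**2 = ((1 + E + P)/(2 + P) + 0)**2 = ((1 + E + P)/(2 + P))**2 = (1 + E + P)**2/(2 + P)**2)
-47122 + (J(-89, -135) + C) = -47122 + ((1 - 135 - 89)**2/(2 - 89)**2 + 4475) = -47122 + ((-223)**2/(-87)**2 + 4475) = -47122 + ((1/7569)*49729 + 4475) = -47122 + (49729/7569 + 4475) = -47122 + 33921004/7569 = -322745414/7569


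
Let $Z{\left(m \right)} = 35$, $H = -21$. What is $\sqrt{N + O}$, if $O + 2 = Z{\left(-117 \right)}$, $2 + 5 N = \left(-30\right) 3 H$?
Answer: $\frac{\sqrt{10265}}{5} \approx 20.263$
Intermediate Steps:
$N = \frac{1888}{5}$ ($N = - \frac{2}{5} + \frac{\left(-30\right) 3 \left(-21\right)}{5} = - \frac{2}{5} + \frac{\left(-90\right) \left(-21\right)}{5} = - \frac{2}{5} + \frac{1}{5} \cdot 1890 = - \frac{2}{5} + 378 = \frac{1888}{5} \approx 377.6$)
$O = 33$ ($O = -2 + 35 = 33$)
$\sqrt{N + O} = \sqrt{\frac{1888}{5} + 33} = \sqrt{\frac{2053}{5}} = \frac{\sqrt{10265}}{5}$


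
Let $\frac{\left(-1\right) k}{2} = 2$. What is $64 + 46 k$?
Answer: $-120$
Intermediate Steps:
$k = -4$ ($k = \left(-2\right) 2 = -4$)
$64 + 46 k = 64 + 46 \left(-4\right) = 64 - 184 = -120$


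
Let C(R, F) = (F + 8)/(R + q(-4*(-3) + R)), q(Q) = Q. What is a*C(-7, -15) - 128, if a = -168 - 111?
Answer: -2209/2 ≈ -1104.5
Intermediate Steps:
a = -279
C(R, F) = (8 + F)/(12 + 2*R) (C(R, F) = (F + 8)/(R + (-4*(-3) + R)) = (8 + F)/(R + (12 + R)) = (8 + F)/(12 + 2*R))
a*C(-7, -15) - 128 = -279*(8 - 15)/(2*(6 - 7)) - 128 = -279*(-7)/(2*(-1)) - 128 = -279*(-1)*(-7)/2 - 128 = -279*7/2 - 128 = -1953/2 - 128 = -2209/2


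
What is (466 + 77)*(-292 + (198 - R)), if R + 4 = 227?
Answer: -172131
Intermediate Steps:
R = 223 (R = -4 + 227 = 223)
(466 + 77)*(-292 + (198 - R)) = (466 + 77)*(-292 + (198 - 1*223)) = 543*(-292 + (198 - 223)) = 543*(-292 - 25) = 543*(-317) = -172131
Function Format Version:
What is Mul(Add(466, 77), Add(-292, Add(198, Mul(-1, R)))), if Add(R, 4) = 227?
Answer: -172131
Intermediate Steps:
R = 223 (R = Add(-4, 227) = 223)
Mul(Add(466, 77), Add(-292, Add(198, Mul(-1, R)))) = Mul(Add(466, 77), Add(-292, Add(198, Mul(-1, 223)))) = Mul(543, Add(-292, Add(198, -223))) = Mul(543, Add(-292, -25)) = Mul(543, -317) = -172131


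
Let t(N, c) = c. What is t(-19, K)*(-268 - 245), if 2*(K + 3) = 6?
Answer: 0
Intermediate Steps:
K = 0 (K = -3 + (½)*6 = -3 + 3 = 0)
t(-19, K)*(-268 - 245) = 0*(-268 - 245) = 0*(-513) = 0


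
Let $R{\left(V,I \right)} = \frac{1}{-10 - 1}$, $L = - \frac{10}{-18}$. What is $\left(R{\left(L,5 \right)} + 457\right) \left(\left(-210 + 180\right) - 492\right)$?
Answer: $- \frac{2623572}{11} \approx -2.3851 \cdot 10^{5}$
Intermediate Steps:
$L = \frac{5}{9}$ ($L = \left(-10\right) \left(- \frac{1}{18}\right) = \frac{5}{9} \approx 0.55556$)
$R{\left(V,I \right)} = - \frac{1}{11}$ ($R{\left(V,I \right)} = \frac{1}{-11} = - \frac{1}{11}$)
$\left(R{\left(L,5 \right)} + 457\right) \left(\left(-210 + 180\right) - 492\right) = \left(- \frac{1}{11} + 457\right) \left(\left(-210 + 180\right) - 492\right) = \frac{5026 \left(-30 - 492\right)}{11} = \frac{5026}{11} \left(-522\right) = - \frac{2623572}{11}$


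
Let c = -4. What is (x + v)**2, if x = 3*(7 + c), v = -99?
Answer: 8100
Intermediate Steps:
x = 9 (x = 3*(7 - 4) = 3*3 = 9)
(x + v)**2 = (9 - 99)**2 = (-90)**2 = 8100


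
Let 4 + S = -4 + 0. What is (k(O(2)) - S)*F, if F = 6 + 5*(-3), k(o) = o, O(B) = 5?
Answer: -117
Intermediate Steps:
S = -8 (S = -4 + (-4 + 0) = -4 - 4 = -8)
F = -9 (F = 6 - 15 = -9)
(k(O(2)) - S)*F = (5 - 1*(-8))*(-9) = (5 + 8)*(-9) = 13*(-9) = -117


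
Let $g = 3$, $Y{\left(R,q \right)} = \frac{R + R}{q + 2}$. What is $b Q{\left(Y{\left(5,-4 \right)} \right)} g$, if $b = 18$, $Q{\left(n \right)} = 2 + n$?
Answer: $-162$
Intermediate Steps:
$Y{\left(R,q \right)} = \frac{2 R}{2 + q}$
$b Q{\left(Y{\left(5,-4 \right)} \right)} g = 18 \left(2 + 2 \cdot 5 \frac{1}{2 - 4}\right) 3 = 18 \left(2 + 2 \cdot 5 \frac{1}{-2}\right) 3 = 18 \left(2 + 2 \cdot 5 \left(- \frac{1}{2}\right)\right) 3 = 18 \left(2 - 5\right) 3 = 18 \left(-3\right) 3 = \left(-54\right) 3 = -162$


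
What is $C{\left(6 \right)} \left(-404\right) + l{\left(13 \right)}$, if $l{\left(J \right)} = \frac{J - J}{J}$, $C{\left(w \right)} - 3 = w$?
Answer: $-3636$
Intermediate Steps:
$C{\left(w \right)} = 3 + w$
$l{\left(J \right)} = 0$ ($l{\left(J \right)} = \frac{0}{J} = 0$)
$C{\left(6 \right)} \left(-404\right) + l{\left(13 \right)} = \left(3 + 6\right) \left(-404\right) + 0 = 9 \left(-404\right) + 0 = -3636 + 0 = -3636$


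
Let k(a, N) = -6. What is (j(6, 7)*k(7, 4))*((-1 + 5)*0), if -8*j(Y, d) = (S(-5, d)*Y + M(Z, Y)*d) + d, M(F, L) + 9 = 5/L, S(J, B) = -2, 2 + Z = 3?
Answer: 0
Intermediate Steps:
Z = 1 (Z = -2 + 3 = 1)
M(F, L) = -9 + 5/L
j(Y, d) = -d/8 + Y/4 - d*(-9 + 5/Y)/8 (j(Y, d) = -((-2*Y + (-9 + 5/Y)*d) + d)/8 = -((-2*Y + d*(-9 + 5/Y)) + d)/8 = -(d - 2*Y + d*(-9 + 5/Y))/8 = -d/8 + Y/4 - d*(-9 + 5/Y)/8)
(j(6, 7)*k(7, 4))*((-1 + 5)*0) = ((7 + (¼)*6 - 5/8*7/6)*(-6))*((-1 + 5)*0) = ((7 + 3/2 - 5/8*7*⅙)*(-6))*(4*0) = ((7 + 3/2 - 35/48)*(-6))*0 = ((373/48)*(-6))*0 = -373/8*0 = 0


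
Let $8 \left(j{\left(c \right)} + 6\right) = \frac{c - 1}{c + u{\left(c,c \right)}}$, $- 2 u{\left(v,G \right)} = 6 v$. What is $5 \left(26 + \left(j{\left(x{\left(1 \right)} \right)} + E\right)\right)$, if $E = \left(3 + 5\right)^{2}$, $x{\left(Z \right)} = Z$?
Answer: $420$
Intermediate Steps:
$u{\left(v,G \right)} = - 3 v$ ($u{\left(v,G \right)} = - \frac{6 v}{2} = - 3 v$)
$E = 64$ ($E = 8^{2} = 64$)
$j{\left(c \right)} = -6 - \frac{-1 + c}{16 c}$ ($j{\left(c \right)} = -6 + \frac{\left(c - 1\right) \frac{1}{c - 3 c}}{8} = -6 + \frac{\left(-1 + c\right) \frac{1}{\left(-2\right) c}}{8} = -6 + \frac{\left(-1 + c\right) \left(- \frac{1}{2 c}\right)}{8} = -6 + \frac{\left(- \frac{1}{2}\right) \frac{1}{c} \left(-1 + c\right)}{8} = -6 - \frac{-1 + c}{16 c}$)
$5 \left(26 + \left(j{\left(x{\left(1 \right)} \right)} + E\right)\right) = 5 \left(26 + \left(\frac{1 - 97}{16 \cdot 1} + 64\right)\right) = 5 \left(26 + \left(\frac{1}{16} \cdot 1 \left(1 - 97\right) + 64\right)\right) = 5 \left(26 + \left(\frac{1}{16} \cdot 1 \left(-96\right) + 64\right)\right) = 5 \left(26 + \left(-6 + 64\right)\right) = 5 \left(26 + 58\right) = 5 \cdot 84 = 420$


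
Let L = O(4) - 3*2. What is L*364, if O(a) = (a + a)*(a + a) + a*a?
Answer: 26936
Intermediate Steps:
O(a) = 5*a**2 (O(a) = (2*a)*(2*a) + a**2 = 4*a**2 + a**2 = 5*a**2)
L = 74 (L = 5*4**2 - 3*2 = 5*16 - 6 = 80 - 6 = 74)
L*364 = 74*364 = 26936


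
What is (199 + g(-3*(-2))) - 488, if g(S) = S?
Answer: -283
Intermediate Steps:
(199 + g(-3*(-2))) - 488 = (199 - 3*(-2)) - 488 = (199 + 6) - 488 = 205 - 488 = -283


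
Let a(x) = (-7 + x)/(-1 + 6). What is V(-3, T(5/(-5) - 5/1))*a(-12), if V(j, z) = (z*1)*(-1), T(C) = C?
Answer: -114/5 ≈ -22.800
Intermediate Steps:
a(x) = -7/5 + x/5 (a(x) = (-7 + x)/5 = (-7 + x)*(⅕) = -7/5 + x/5)
V(j, z) = -z (V(j, z) = z*(-1) = -z)
V(-3, T(5/(-5) - 5/1))*a(-12) = (-(5/(-5) - 5/1))*(-7/5 + (⅕)*(-12)) = (-(5*(-⅕) - 5*1))*(-7/5 - 12/5) = -(-1 - 5)*(-19/5) = -1*(-6)*(-19/5) = 6*(-19/5) = -114/5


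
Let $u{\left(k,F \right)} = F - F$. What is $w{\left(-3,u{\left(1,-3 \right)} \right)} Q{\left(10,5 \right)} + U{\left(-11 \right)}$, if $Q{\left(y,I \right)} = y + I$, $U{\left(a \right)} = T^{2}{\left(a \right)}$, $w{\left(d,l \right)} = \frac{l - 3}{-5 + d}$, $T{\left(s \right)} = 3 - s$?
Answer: $\frac{1613}{8} \approx 201.63$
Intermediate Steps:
$u{\left(k,F \right)} = 0$
$w{\left(d,l \right)} = \frac{-3 + l}{-5 + d}$
$U{\left(a \right)} = \left(3 - a\right)^{2}$
$Q{\left(y,I \right)} = I + y$
$w{\left(-3,u{\left(1,-3 \right)} \right)} Q{\left(10,5 \right)} + U{\left(-11 \right)} = \frac{-3 + 0}{-5 - 3} \left(5 + 10\right) + \left(-3 - 11\right)^{2} = \frac{1}{-8} \left(-3\right) 15 + \left(-14\right)^{2} = \left(- \frac{1}{8}\right) \left(-3\right) 15 + 196 = \frac{3}{8} \cdot 15 + 196 = \frac{45}{8} + 196 = \frac{1613}{8}$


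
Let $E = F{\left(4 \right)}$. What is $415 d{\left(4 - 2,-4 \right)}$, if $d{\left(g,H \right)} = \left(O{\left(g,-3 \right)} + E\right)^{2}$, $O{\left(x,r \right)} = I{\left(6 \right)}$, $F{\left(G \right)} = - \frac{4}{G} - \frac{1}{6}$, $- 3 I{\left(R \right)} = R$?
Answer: $\frac{149815}{36} \approx 4161.5$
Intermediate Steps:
$I{\left(R \right)} = - \frac{R}{3}$
$F{\left(G \right)} = - \frac{1}{6} - \frac{4}{G}$ ($F{\left(G \right)} = - \frac{4}{G} - \frac{1}{6} = - \frac{1}{6} - \frac{4}{G}$)
$E = - \frac{7}{6}$ ($E = \frac{-24 - 4}{6 \cdot 4} = \frac{1}{6} \cdot \frac{1}{4} \left(-24 - 4\right) = \frac{1}{6} \cdot \frac{1}{4} \left(-28\right) = - \frac{7}{6} \approx -1.1667$)
$O{\left(x,r \right)} = -2$ ($O{\left(x,r \right)} = \left(- \frac{1}{3}\right) 6 = -2$)
$d{\left(g,H \right)} = \frac{361}{36}$ ($d{\left(g,H \right)} = \left(-2 - \frac{7}{6}\right)^{2} = \left(- \frac{19}{6}\right)^{2} = \frac{361}{36}$)
$415 d{\left(4 - 2,-4 \right)} = 415 \cdot \frac{361}{36} = \frac{149815}{36}$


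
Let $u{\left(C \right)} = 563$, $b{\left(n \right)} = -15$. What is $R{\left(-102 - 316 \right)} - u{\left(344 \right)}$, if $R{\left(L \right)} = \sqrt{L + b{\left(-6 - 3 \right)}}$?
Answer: $-563 + i \sqrt{433} \approx -563.0 + 20.809 i$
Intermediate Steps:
$R{\left(L \right)} = \sqrt{-15 + L}$ ($R{\left(L \right)} = \sqrt{L - 15} = \sqrt{-15 + L}$)
$R{\left(-102 - 316 \right)} - u{\left(344 \right)} = \sqrt{-15 - 418} - 563 = \sqrt{-433} - 563 = i \sqrt{433} - 563 = -563 + i \sqrt{433}$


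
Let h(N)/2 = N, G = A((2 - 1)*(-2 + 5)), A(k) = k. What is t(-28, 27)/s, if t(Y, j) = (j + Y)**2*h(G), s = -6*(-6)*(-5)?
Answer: -1/30 ≈ -0.033333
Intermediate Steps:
G = 3 (G = (2 - 1)*(-2 + 5) = 1*3 = 3)
h(N) = 2*N
s = -180 (s = 36*(-5) = -180)
t(Y, j) = 6*(Y + j)**2 (t(Y, j) = (j + Y)**2*(2*3) = (Y + j)**2*6 = 6*(Y + j)**2)
t(-28, 27)/s = (6*(-28 + 27)**2)/(-180) = (6*(-1)**2)*(-1/180) = (6*1)*(-1/180) = 6*(-1/180) = -1/30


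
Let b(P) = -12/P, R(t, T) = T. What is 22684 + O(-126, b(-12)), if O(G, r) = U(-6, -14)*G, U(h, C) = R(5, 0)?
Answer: 22684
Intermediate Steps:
U(h, C) = 0
O(G, r) = 0 (O(G, r) = 0*G = 0)
22684 + O(-126, b(-12)) = 22684 + 0 = 22684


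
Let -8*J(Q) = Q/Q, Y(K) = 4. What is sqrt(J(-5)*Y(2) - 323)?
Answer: I*sqrt(1294)/2 ≈ 17.986*I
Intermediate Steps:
J(Q) = -1/8 (J(Q) = -Q/(8*Q) = -1/8*1 = -1/8)
sqrt(J(-5)*Y(2) - 323) = sqrt(-1/8*4 - 323) = sqrt(-1/2 - 323) = sqrt(-647/2) = I*sqrt(1294)/2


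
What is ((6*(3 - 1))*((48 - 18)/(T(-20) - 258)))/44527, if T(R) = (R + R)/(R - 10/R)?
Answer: -7020/222234257 ≈ -3.1588e-5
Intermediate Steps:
T(R) = 2*R/(R - 10/R) (T(R) = (2*R)/(R - 10/R) = 2*R/(R - 10/R))
((6*(3 - 1))*((48 - 18)/(T(-20) - 258)))/44527 = ((6*(3 - 1))*((48 - 18)/(2*(-20)²/(-10 + (-20)²) - 258)))/44527 = ((6*2)*(30/(2*400/(-10 + 400) - 258)))*(1/44527) = (12*(30/(2*400/390 - 258)))*(1/44527) = (12*(30/(2*400*(1/390) - 258)))*(1/44527) = (12*(30/(80/39 - 258)))*(1/44527) = (12*(30/(-9982/39)))*(1/44527) = (12*(30*(-39/9982)))*(1/44527) = (12*(-585/4991))*(1/44527) = -7020/4991*1/44527 = -7020/222234257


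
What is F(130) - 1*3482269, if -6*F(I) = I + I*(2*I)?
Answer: -3487924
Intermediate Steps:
F(I) = -I²/3 - I/6 (F(I) = -(I + I*(2*I))/6 = -(I + 2*I²)/6 = -I²/3 - I/6)
F(130) - 1*3482269 = -⅙*130*(1 + 2*130) - 1*3482269 = -⅙*130*(1 + 260) - 3482269 = -⅙*130*261 - 3482269 = -5655 - 3482269 = -3487924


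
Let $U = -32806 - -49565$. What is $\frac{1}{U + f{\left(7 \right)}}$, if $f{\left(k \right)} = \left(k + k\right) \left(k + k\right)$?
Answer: $\frac{1}{16955} \approx 5.898 \cdot 10^{-5}$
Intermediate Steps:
$f{\left(k \right)} = 4 k^{2}$ ($f{\left(k \right)} = 2 k 2 k = 4 k^{2}$)
$U = 16759$ ($U = -32806 + 49565 = 16759$)
$\frac{1}{U + f{\left(7 \right)}} = \frac{1}{16759 + 4 \cdot 7^{2}} = \frac{1}{16759 + 4 \cdot 49} = \frac{1}{16759 + 196} = \frac{1}{16955}$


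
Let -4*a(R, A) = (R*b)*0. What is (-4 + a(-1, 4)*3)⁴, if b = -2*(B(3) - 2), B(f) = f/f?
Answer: 256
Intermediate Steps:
B(f) = 1
b = 2 (b = -2*(1 - 2) = -2*(-1) = 2)
a(R, A) = 0 (a(R, A) = -R*2*0/4 = -2*R*0/4 = -¼*0 = 0)
(-4 + a(-1, 4)*3)⁴ = (-4 + 0*3)⁴ = (-4 + 0)⁴ = (-4)⁴ = 256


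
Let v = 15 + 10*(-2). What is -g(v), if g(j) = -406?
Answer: 406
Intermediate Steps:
v = -5 (v = 15 - 20 = -5)
-g(v) = -1*(-406) = 406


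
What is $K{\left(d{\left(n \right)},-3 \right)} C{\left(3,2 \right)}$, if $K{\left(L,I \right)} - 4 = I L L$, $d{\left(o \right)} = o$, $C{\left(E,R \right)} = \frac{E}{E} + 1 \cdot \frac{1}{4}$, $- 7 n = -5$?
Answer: $\frac{605}{196} \approx 3.0867$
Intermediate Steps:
$n = \frac{5}{7}$ ($n = \left(- \frac{1}{7}\right) \left(-5\right) = \frac{5}{7} \approx 0.71429$)
$C{\left(E,R \right)} = \frac{5}{4}$ ($C{\left(E,R \right)} = 1 + 1 \cdot \frac{1}{4} = 1 + \frac{1}{4} = \frac{5}{4}$)
$K{\left(L,I \right)} = 4 + I L^{2}$ ($K{\left(L,I \right)} = 4 + I L L = 4 + I L^{2}$)
$K{\left(d{\left(n \right)},-3 \right)} C{\left(3,2 \right)} = \left(4 - 3 \left(\frac{5}{7}\right)^{2}\right) \frac{5}{4} = \left(4 - \frac{75}{49}\right) \frac{5}{4} = \frac{121}{49} \cdot \frac{5}{4} = \frac{605}{196}$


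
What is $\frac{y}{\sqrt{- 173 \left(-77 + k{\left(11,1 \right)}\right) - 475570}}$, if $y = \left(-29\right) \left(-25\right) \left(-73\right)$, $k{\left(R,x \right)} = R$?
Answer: $\frac{52925 i \sqrt{116038}}{232076} \approx 77.684 i$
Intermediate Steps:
$y = -52925$ ($y = 725 \left(-73\right) = -52925$)
$\frac{y}{\sqrt{- 173 \left(-77 + k{\left(11,1 \right)}\right) - 475570}} = - \frac{52925}{\sqrt{- 173 \left(-77 + 11\right) - 475570}} = - \frac{52925}{\sqrt{\left(-173\right) \left(-66\right) - 475570}} = - \frac{52925}{\sqrt{11418 - 475570}} = - \frac{52925}{\sqrt{-464152}} = - \frac{52925}{2 i \sqrt{116038}} = - 52925 \left(- \frac{i \sqrt{116038}}{232076}\right) = \frac{52925 i \sqrt{116038}}{232076}$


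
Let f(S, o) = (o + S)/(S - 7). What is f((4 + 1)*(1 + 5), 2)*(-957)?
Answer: -30624/23 ≈ -1331.5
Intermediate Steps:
f(S, o) = (S + o)/(-7 + S)
f((4 + 1)*(1 + 5), 2)*(-957) = (((4 + 1)*(1 + 5) + 2)/(-7 + (4 + 1)*(1 + 5)))*(-957) = ((5*6 + 2)/(-7 + 5*6))*(-957) = ((30 + 2)/(-7 + 30))*(-957) = (32/23)*(-957) = -30624/23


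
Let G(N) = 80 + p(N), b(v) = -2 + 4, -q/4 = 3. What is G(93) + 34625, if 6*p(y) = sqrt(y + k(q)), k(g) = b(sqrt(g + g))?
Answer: 34705 + sqrt(95)/6 ≈ 34707.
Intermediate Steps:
q = -12 (q = -4*3 = -12)
b(v) = 2
k(g) = 2
p(y) = sqrt(2 + y)/6 (p(y) = sqrt(y + 2)/6 = sqrt(2 + y)/6)
G(N) = 80 + sqrt(2 + N)/6
G(93) + 34625 = (80 + sqrt(2 + 93)/6) + 34625 = (80 + sqrt(95)/6) + 34625 = 34705 + sqrt(95)/6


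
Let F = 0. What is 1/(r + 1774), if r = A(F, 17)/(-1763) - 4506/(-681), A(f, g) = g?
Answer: 400201/712600741 ≈ 0.00056161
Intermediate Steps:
r = 2644167/400201 (r = 17/(-1763) - 4506/(-681) = 17*(-1/1763) - 4506*(-1/681) = -17/1763 + 1502/227 = 2644167/400201 ≈ 6.6071)
1/(r + 1774) = 1/(2644167/400201 + 1774) = 1/(712600741/400201) = 400201/712600741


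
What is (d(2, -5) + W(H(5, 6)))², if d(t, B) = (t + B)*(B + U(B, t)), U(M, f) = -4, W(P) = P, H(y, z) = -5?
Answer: 484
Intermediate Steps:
d(t, B) = (-4 + B)*(B + t) (d(t, B) = (t + B)*(B - 4) = (B + t)*(-4 + B) = (-4 + B)*(B + t))
(d(2, -5) + W(H(5, 6)))² = (((-5)² - 4*(-5) - 4*2 - 5*2) - 5)² = ((25 + 20 - 8 - 10) - 5)² = (27 - 5)² = 22² = 484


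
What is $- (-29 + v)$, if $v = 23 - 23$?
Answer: $29$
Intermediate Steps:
$v = 0$
$- (-29 + v) = - (-29 + 0) = \left(-1\right) \left(-29\right) = 29$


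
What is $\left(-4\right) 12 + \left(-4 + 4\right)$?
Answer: $-48$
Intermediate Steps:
$\left(-4\right) 12 + \left(-4 + 4\right) = -48 + 0 = -48$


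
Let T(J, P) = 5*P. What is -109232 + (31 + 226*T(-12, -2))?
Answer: -111461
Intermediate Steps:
-109232 + (31 + 226*T(-12, -2)) = -109232 + (31 + 226*(5*(-2))) = -109232 + (31 + 226*(-10)) = -109232 + (31 - 2260) = -109232 - 2229 = -111461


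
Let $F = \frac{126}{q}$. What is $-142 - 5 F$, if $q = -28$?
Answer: $- \frac{239}{2} \approx -119.5$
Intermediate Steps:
$F = - \frac{9}{2}$ ($F = \frac{126}{-28} = 126 \left(- \frac{1}{28}\right) = - \frac{9}{2} \approx -4.5$)
$-142 - 5 F = -142 - - \frac{45}{2} = -142 + \frac{45}{2} = - \frac{239}{2}$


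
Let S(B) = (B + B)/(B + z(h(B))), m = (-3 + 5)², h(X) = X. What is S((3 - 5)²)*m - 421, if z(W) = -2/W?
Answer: -2883/7 ≈ -411.86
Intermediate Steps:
m = 4 (m = 2² = 4)
S(B) = 2*B/(B - 2/B) (S(B) = (B + B)/(B - 2/B) = (2*B)/(B - 2/B) = 2*B/(B - 2/B))
S((3 - 5)²)*m - 421 = (2*((3 - 5)²)²/(-2 + ((3 - 5)²)²))*4 - 421 = (2*((-2)²)²/(-2 + ((-2)²)²))*4 - 421 = (2*4²/(-2 + 4²))*4 - 421 = (2*16/(-2 + 16))*4 - 421 = (2*16/14)*4 - 421 = (2*16*(1/14))*4 - 421 = (16/7)*4 - 421 = 64/7 - 421 = -2883/7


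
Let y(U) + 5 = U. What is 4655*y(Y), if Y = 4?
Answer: -4655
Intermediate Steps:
y(U) = -5 + U
4655*y(Y) = 4655*(-5 + 4) = 4655*(-1) = -4655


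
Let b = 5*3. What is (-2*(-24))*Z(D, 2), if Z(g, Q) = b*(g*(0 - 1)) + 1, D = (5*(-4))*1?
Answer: 14448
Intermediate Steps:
b = 15
D = -20 (D = -20*1 = -20)
Z(g, Q) = 1 - 15*g (Z(g, Q) = 15*(g*(0 - 1)) + 1 = 15*(g*(-1)) + 1 = 15*(-g) + 1 = -15*g + 1 = 1 - 15*g)
(-2*(-24))*Z(D, 2) = (-2*(-24))*(1 - 15*(-20)) = 48*(1 + 300) = 48*301 = 14448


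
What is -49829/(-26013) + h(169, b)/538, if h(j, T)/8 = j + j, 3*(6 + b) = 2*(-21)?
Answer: 3736429/538269 ≈ 6.9416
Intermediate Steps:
b = -20 (b = -6 + (2*(-21))/3 = -6 + (1/3)*(-42) = -6 - 14 = -20)
h(j, T) = 16*j (h(j, T) = 8*(j + j) = 8*(2*j) = 16*j)
-49829/(-26013) + h(169, b)/538 = -49829/(-26013) + (16*169)/538 = -49829*(-1/26013) + 2704*(1/538) = 3833/2001 + 1352/269 = 3736429/538269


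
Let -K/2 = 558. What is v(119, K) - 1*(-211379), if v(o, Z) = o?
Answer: 211498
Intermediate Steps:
K = -1116 (K = -2*558 = -1116)
v(119, K) - 1*(-211379) = 119 - 1*(-211379) = 119 + 211379 = 211498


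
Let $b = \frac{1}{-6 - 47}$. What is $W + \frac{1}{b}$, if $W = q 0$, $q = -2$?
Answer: $-53$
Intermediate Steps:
$b = - \frac{1}{53}$ ($b = \frac{1}{-53} = - \frac{1}{53} \approx -0.018868$)
$W = 0$ ($W = \left(-2\right) 0 = 0$)
$W + \frac{1}{b} = 0 + \frac{1}{- \frac{1}{53}} = 0 - 53 = -53$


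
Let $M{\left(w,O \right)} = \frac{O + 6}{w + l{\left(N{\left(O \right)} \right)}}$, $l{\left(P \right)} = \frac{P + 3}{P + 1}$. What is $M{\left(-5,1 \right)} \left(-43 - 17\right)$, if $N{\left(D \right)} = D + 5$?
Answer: $\frac{1470}{13} \approx 113.08$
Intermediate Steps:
$N{\left(D \right)} = 5 + D$
$l{\left(P \right)} = \frac{3 + P}{1 + P}$
$M{\left(w,O \right)} = \frac{6 + O}{w + \frac{8 + O}{6 + O}}$ ($M{\left(w,O \right)} = \frac{O + 6}{w + \frac{3 + \left(5 + O\right)}{1 + \left(5 + O\right)}} = \frac{6 + O}{w + \frac{8 + O}{6 + O}}$)
$M{\left(-5,1 \right)} \left(-43 - 17\right) = \frac{\left(6 + 1\right)^{2}}{8 + 1 - 5 \left(6 + 1\right)} \left(-43 - 17\right) = \frac{7^{2}}{8 + 1 - 35} \left(-60\right) = \frac{49}{8 + 1 - 35} \left(-60\right) = \frac{49}{-26} \left(-60\right) = 49 \left(- \frac{1}{26}\right) \left(-60\right) = \left(- \frac{49}{26}\right) \left(-60\right) = \frac{1470}{13}$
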